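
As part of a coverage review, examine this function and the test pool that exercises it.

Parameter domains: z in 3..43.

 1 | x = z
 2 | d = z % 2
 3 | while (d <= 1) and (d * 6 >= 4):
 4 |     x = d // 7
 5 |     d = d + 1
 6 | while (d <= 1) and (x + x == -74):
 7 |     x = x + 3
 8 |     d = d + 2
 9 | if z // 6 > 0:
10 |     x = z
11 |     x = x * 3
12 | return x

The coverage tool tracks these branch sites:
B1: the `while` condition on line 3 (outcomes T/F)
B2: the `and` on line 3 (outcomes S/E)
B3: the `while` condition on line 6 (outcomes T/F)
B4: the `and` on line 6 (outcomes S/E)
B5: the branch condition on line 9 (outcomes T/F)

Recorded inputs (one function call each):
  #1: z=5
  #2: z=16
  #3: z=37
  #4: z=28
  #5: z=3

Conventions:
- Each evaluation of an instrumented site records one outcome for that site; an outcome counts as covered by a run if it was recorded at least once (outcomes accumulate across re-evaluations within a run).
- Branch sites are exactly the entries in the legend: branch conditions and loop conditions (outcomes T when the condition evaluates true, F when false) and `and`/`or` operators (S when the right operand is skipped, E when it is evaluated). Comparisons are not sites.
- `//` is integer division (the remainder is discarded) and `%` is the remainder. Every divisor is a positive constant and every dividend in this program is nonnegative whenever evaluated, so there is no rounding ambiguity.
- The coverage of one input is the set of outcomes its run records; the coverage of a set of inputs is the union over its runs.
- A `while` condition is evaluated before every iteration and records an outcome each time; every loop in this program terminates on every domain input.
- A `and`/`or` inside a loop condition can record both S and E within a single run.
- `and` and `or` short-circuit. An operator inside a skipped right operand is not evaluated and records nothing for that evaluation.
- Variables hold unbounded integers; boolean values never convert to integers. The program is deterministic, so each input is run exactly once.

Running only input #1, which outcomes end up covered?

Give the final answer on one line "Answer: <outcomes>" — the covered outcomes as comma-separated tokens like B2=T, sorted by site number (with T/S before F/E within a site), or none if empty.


Tracing the run of input #1 (z=5):
  B2->E, B1->T, B2->S, B1->F, B4->S, B3->F, B5->F
as a set, this run covers: B1=T, B1=F, B2=S, B2=E, B3=F, B4=S, B5=F
Answer: B1=T, B1=F, B2=S, B2=E, B3=F, B4=S, B5=F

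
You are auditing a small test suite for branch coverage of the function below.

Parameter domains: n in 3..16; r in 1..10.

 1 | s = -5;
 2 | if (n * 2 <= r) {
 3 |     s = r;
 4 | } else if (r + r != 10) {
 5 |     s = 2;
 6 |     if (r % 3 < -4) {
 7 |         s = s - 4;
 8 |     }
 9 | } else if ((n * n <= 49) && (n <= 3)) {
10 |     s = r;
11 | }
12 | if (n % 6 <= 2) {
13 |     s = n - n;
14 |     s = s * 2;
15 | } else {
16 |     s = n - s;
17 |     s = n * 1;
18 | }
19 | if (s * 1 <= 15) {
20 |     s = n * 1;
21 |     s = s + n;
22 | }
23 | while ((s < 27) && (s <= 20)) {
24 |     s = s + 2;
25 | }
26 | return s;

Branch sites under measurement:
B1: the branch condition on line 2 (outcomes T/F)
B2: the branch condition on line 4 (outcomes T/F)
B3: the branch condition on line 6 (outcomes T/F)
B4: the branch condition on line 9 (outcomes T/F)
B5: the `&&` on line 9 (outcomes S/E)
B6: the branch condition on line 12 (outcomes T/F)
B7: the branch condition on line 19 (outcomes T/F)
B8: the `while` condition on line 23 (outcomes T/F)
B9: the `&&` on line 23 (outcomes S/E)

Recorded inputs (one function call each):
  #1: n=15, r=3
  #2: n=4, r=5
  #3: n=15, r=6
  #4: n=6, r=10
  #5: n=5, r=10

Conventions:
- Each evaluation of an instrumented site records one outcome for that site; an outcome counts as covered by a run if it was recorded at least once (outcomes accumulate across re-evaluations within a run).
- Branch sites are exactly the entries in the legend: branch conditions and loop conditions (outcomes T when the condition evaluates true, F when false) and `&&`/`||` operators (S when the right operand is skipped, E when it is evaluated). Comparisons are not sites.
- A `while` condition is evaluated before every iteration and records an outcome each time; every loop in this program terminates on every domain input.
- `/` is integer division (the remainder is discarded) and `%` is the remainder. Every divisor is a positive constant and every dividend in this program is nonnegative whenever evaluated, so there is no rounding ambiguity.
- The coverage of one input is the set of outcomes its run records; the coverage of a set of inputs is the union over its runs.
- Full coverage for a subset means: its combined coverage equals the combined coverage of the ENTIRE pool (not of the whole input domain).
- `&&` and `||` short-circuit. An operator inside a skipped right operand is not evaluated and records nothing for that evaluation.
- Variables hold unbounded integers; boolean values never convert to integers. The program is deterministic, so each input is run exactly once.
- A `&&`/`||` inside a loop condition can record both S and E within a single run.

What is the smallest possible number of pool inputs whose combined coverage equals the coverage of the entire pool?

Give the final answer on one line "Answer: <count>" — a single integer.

run #1 (n=15, r=3) runs B1->F, B2->T, B3->F, B6->F, B7->T, B9->S, B8->F; records B1=F, B2=T, B3=F, B6=F, B7=T, B8=F, B9=S
run #2 (n=4, r=5) runs B1->F, B2->F, B5->E, B4->F, B6->F, B7->T, B9->E, B8->T, B9->E, B8->T, B9->E, B8->T, B9->E, B8->T, ...; records B1=F, B2=F, B4=F, B5=E, B6=F, B7=T, B8=T, B8=F, B9=E
run #3 (n=15, r=6) runs B1->F, B2->T, B3->F, B6->F, B7->T, B9->S, B8->F; records B1=F, B2=T, B3=F, B6=F, B7=T, B8=F, B9=S
run #4 (n=6, r=10) runs B1->F, B2->T, B3->F, B6->T, B7->T, B9->E, B8->T, B9->E, B8->T, B9->E, B8->T, B9->E, B8->T, B9->E, ...; records B1=F, B2=T, B3=F, B6=T, B7=T, B8=T, B8=F, B9=E
run #5 (n=5, r=10) runs B1->T, B6->F, B7->T, B9->E, B8->T, B9->E, B8->T, B9->E, B8->T, B9->E, B8->T, B9->E, B8->T, B9->E, ...; records B1=T, B6=F, B7=T, B8=T, B8=F, B9=E
the full pool covers 14 outcomes: B1=T, B1=F, B2=T, B2=F, B3=F, B4=F, B5=E, B6=T, B6=F, B7=T, B8=T, B8=F, B9=S, B9=E
size 1 is not enough: best union over all size-1 subsets is 9/14
size 2 is not enough: best union over all size-2 subsets is 12/14
size 3 is not enough: best union over all size-3 subsets is 13/14
at size 4, {1, 2, 4, 5} reaches all 14 outcomes; every lexicographically earlier size-4 subset fails

Answer: 4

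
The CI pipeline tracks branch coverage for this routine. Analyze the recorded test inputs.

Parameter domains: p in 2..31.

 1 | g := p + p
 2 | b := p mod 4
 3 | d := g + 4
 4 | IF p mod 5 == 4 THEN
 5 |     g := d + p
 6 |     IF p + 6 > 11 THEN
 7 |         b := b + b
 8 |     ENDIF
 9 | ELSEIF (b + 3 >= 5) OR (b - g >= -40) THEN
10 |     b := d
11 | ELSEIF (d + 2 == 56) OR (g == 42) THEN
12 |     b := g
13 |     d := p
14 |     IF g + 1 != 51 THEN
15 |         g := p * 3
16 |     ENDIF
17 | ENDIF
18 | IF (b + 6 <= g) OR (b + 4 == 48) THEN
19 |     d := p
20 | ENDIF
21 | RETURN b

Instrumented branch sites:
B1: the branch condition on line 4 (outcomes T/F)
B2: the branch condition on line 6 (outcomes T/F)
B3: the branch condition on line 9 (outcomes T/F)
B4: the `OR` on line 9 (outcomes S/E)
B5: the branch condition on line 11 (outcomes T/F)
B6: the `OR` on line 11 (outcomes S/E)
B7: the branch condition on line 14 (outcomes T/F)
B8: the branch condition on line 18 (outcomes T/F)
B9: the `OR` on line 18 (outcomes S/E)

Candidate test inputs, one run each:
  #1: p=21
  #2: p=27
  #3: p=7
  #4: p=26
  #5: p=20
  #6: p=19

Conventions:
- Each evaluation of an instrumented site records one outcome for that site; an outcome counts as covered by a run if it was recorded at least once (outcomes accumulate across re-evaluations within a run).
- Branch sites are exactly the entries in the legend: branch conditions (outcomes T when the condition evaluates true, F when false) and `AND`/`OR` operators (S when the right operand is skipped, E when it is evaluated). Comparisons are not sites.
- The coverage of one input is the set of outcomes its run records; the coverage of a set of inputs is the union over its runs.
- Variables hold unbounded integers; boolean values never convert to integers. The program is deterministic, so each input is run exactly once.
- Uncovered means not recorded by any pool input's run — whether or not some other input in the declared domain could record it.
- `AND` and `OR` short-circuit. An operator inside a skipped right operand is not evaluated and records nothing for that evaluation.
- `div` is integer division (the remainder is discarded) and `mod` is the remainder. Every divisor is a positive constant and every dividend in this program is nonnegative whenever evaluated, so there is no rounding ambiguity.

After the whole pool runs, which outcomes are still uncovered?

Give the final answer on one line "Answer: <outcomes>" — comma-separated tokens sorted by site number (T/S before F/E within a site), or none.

test 1 (p=21) fires B1->F, B4->E, B3->F, B6->E, B5->T, B7->T, B9->S, B8->T; hits B1=F, B3=F, B4=E, B5=T, B6=E, B7=T, B8=T, B9=S
test 2 (p=27) fires B1->F, B4->S, B3->T, B9->E, B8->F; hits B1=F, B3=T, B4=S, B8=F, B9=E
test 3 (p=7) fires B1->F, B4->S, B3->T, B9->E, B8->F; hits B1=F, B3=T, B4=S, B8=F, B9=E
test 4 (p=26) fires B1->F, B4->S, B3->T, B9->E, B8->F; hits B1=F, B3=T, B4=S, B8=F, B9=E
test 5 (p=20) fires B1->F, B4->E, B3->T, B9->E, B8->T; hits B1=F, B3=T, B4=E, B8=T, B9=E
test 6 (p=19) fires B1->T, B2->T, B9->S, B8->T; hits B1=T, B2=T, B8=T, B9=S
union over the pool: B1=T, B1=F, B2=T, B3=T, B3=F, B4=S, B4=E, B5=T, B6=E, B7=T, B8=T, B8=F, B9=S, B9=E
uncovered (4 of 18): B2=F, B5=F, B6=S, B7=F

Answer: B2=F, B5=F, B6=S, B7=F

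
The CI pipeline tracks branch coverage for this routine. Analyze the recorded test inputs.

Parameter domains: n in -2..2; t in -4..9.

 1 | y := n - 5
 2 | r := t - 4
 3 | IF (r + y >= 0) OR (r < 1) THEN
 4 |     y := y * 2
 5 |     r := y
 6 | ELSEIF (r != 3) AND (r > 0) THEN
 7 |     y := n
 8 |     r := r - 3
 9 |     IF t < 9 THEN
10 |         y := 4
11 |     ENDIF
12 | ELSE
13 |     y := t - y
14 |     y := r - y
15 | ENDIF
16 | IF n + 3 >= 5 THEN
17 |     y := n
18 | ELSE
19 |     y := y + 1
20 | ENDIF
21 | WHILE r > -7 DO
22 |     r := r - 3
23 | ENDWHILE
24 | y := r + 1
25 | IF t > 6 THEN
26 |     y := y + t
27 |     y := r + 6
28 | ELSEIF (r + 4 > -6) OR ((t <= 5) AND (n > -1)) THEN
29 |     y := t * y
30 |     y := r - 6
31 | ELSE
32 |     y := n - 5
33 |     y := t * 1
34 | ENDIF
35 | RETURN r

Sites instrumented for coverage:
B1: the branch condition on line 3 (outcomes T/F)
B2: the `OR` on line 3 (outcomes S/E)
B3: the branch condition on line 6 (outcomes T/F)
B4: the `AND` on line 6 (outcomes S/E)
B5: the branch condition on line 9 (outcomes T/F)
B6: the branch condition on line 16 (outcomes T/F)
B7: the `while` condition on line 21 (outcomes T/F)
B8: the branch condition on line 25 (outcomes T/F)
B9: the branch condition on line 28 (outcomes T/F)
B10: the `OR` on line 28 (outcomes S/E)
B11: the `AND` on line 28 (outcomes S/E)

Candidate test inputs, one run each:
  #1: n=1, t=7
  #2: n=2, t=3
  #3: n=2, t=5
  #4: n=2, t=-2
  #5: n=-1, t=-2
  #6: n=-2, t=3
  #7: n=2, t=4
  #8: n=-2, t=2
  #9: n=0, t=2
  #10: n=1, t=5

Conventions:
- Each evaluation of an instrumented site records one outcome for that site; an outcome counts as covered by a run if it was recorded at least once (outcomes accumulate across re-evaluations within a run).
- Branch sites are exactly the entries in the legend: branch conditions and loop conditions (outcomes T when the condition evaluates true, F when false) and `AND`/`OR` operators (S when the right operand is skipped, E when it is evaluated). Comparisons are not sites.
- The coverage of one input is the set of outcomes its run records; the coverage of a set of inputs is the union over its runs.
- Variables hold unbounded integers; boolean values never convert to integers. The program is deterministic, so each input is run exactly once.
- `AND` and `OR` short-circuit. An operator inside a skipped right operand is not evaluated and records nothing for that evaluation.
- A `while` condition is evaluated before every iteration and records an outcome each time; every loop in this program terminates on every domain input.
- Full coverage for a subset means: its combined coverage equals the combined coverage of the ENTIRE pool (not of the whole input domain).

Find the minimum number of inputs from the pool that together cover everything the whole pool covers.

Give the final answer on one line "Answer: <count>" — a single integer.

#1 (n=1, t=7) -> B2->E, B1->F, B4->S, B3->F, B6->F, B7->T, B7->T, B7->T, B7->T, B7->F, B8->T; covered: B1=F, B2=E, B3=F, B4=S, B6=F, B7=T, B7=F, B8=T
#2 (n=2, t=3) -> B2->E, B1->T, B6->T, B7->T, B7->F, B8->F, B10->S, B9->T; covered: B1=T, B2=E, B6=T, B7=T, B7=F, B8=F, B9=T, B10=S
#3 (n=2, t=5) -> B2->E, B1->F, B4->E, B3->T, B5->T, B6->T, B7->T, B7->T, B7->F, B8->F, B10->S, B9->T; covered: B1=F, B2=E, B3=T, B4=E, B5=T, B6=T, B7=T, B7=F, B8=F, B9=T, B10=S
#4 (n=2, t=-2) -> B2->E, B1->T, B6->T, B7->T, B7->F, B8->F, B10->S, B9->T; covered: B1=T, B2=E, B6=T, B7=T, B7=F, B8=F, B9=T, B10=S
#5 (n=-1, t=-2) -> B2->E, B1->T, B6->F, B7->F, B8->F, B10->E, B11->E, B9->F; covered: B1=T, B2=E, B6=F, B7=F, B8=F, B9=F, B10=E, B11=E
#6 (n=-2, t=3) -> B2->E, B1->T, B6->F, B7->F, B8->F, B10->E, B11->E, B9->F; covered: B1=T, B2=E, B6=F, B7=F, B8=F, B9=F, B10=E, B11=E
#7 (n=2, t=4) -> B2->E, B1->T, B6->T, B7->T, B7->F, B8->F, B10->S, B9->T; covered: B1=T, B2=E, B6=T, B7=T, B7=F, B8=F, B9=T, B10=S
#8 (n=-2, t=2) -> B2->E, B1->T, B6->F, B7->F, B8->F, B10->E, B11->E, B9->F; covered: B1=T, B2=E, B6=F, B7=F, B8=F, B9=F, B10=E, B11=E
#9 (n=0, t=2) -> B2->E, B1->T, B6->F, B7->F, B8->F, B10->E, B11->E, B9->T; covered: B1=T, B2=E, B6=F, B7=F, B8=F, B9=T, B10=E, B11=E
#10 (n=1, t=5) -> B2->E, B1->F, B4->E, B3->T, B5->T, B6->F, B7->T, B7->T, B7->F, B8->F, B10->S, B9->T; covered: B1=F, B2=E, B3=T, B4=E, B5=T, B6=F, B7=T, B7=F, B8=F, B9=T, B10=S
the full pool covers 19 outcomes: B1=T, B1=F, B2=E, B3=T, B3=F, B4=S, B4=E, B5=T, B6=T, B6=F, B7=T, B7=F, B8=T, B8=F, B9=T, B9=F, B10=S, B10=E, B11=E
checked all size-1 subsets: none covers 19 outcomes (max 11/19)
checked all size-2 subsets: none covers 19 outcomes (max 16/19)
size 3: inputs {1, 3, 5} cover all 19 outcomes, and no lexicographically smaller subset of this size does

Answer: 3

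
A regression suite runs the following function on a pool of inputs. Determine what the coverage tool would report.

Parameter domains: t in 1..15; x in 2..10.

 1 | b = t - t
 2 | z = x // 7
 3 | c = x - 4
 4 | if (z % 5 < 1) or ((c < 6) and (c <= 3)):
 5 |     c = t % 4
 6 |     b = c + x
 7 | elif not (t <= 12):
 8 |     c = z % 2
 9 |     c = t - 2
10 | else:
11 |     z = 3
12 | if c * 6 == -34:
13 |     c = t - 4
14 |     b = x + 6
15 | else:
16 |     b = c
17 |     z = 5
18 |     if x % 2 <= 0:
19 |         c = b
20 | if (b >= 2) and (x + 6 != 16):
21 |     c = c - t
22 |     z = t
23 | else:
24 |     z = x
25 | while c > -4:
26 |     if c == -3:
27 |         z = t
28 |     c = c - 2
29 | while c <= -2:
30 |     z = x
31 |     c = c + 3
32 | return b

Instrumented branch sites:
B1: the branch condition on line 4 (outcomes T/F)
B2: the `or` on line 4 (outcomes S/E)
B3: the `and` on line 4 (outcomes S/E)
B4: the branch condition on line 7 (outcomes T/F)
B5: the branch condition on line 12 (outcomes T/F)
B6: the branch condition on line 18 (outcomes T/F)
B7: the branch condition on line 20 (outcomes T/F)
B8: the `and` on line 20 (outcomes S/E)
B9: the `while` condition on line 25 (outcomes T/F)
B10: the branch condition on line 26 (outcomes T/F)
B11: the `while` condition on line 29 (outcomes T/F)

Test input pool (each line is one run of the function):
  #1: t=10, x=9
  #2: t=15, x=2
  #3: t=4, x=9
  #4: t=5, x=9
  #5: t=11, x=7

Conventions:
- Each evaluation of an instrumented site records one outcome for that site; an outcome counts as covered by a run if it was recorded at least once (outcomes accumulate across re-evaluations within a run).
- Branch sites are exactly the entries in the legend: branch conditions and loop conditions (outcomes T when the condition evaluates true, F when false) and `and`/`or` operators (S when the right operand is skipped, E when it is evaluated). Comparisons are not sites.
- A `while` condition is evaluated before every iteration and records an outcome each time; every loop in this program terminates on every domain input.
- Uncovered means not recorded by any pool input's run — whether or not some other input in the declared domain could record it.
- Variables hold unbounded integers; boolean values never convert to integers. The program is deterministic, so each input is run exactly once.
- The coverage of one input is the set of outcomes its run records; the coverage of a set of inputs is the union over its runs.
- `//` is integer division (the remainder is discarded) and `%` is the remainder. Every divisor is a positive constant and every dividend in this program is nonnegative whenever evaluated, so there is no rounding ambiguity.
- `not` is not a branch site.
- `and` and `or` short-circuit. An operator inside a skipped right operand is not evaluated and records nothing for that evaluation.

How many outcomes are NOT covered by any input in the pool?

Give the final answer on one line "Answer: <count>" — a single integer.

test 1 (t=10, x=9) fires B2->E, B3->E, B1->F, B4->F, B5->F, B6->F, B8->E, B7->T, B9->F, B11->T, B11->T, B11->F; hits B1=F, B2=E, B3=E, B4=F, B5=F, B6=F, B7=T, B8=E, B9=F, B11=T, B11=F
test 2 (t=15, x=2) fires B2->S, B1->T, B5->F, B6->T, B8->E, B7->T, B9->F, B11->T, B11->T, B11->T, B11->T, B11->F; hits B1=T, B2=S, B5=F, B6=T, B7=T, B8=E, B9=F, B11=T, B11=F
test 3 (t=4, x=9) fires B2->E, B3->E, B1->F, B4->F, B5->F, B6->F, B8->E, B7->T, B9->T, B10->F, B9->T, B10->F, B9->T, B10->T, ...; hits B1=F, B2=E, B3=E, B4=F, B5=F, B6=F, B7=T, B8=E, B9=T, B9=F, B10=T, B10=F, B11=T, B11=F
test 4 (t=5, x=9) fires B2->E, B3->E, B1->F, B4->F, B5->F, B6->F, B8->E, B7->T, B9->T, B10->F, B9->T, B10->F, B9->F, B11->T, ...; hits B1=F, B2=E, B3=E, B4=F, B5=F, B6=F, B7=T, B8=E, B9=T, B9=F, B10=F, B11=T, B11=F
test 5 (t=11, x=7) fires B2->E, B3->E, B1->T, B5->F, B6->F, B8->E, B7->T, B9->F, B11->T, B11->T, B11->T, B11->F; hits B1=T, B2=E, B3=E, B5=F, B6=F, B7=T, B8=E, B9=F, B11=T, B11=F
union over the pool: B1=T, B1=F, B2=S, B2=E, B3=E, B4=F, B5=F, B6=T, B6=F, B7=T, B8=E, B9=T, B9=F, B10=T, B10=F, B11=T, B11=F
uncovered (5 of 22): B3=S, B4=T, B5=T, B7=F, B8=S

Answer: 5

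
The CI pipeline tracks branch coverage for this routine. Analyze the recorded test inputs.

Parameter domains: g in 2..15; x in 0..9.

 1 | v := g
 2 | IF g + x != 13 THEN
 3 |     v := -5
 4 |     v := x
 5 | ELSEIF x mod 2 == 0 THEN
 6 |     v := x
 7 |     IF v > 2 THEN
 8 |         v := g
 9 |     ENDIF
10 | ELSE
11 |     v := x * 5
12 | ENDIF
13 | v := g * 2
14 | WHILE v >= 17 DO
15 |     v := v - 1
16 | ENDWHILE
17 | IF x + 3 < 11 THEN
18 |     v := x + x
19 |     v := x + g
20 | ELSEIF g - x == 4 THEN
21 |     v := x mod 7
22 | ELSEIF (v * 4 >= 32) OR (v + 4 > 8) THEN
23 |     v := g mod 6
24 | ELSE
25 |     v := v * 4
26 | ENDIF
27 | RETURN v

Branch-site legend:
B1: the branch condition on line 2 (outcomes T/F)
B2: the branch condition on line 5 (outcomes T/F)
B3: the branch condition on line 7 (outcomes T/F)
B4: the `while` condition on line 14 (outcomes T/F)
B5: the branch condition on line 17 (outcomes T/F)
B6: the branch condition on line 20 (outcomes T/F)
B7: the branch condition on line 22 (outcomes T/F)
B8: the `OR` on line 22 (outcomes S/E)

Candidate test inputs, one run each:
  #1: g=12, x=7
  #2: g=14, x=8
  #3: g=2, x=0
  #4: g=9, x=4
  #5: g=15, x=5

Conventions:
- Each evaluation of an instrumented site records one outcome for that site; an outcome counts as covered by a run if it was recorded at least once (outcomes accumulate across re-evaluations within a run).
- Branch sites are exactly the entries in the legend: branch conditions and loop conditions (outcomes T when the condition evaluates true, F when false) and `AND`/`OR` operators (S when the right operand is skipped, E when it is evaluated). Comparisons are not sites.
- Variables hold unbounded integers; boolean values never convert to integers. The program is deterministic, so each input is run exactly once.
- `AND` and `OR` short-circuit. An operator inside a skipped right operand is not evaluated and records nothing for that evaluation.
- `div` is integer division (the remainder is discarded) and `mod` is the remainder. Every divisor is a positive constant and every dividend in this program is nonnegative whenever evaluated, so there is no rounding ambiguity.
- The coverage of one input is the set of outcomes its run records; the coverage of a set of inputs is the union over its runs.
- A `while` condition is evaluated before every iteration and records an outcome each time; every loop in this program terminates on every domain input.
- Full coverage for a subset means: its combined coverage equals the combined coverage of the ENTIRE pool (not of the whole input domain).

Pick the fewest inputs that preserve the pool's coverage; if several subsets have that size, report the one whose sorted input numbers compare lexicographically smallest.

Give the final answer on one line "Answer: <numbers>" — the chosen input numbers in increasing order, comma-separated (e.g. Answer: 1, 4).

input #1 (g=12, x=7): covers B1=T, B4=T, B4=F, B5=T
input #2 (g=14, x=8): covers B1=T, B4=T, B4=F, B5=F, B6=F, B7=T, B8=S
input #3 (g=2, x=0): covers B1=T, B4=F, B5=T
input #4 (g=9, x=4): covers B1=F, B2=T, B3=T, B4=T, B4=F, B5=T
input #5 (g=15, x=5): covers B1=T, B4=T, B4=F, B5=T
pool-wide coverage (11 outcomes): B1=T, B1=F, B2=T, B3=T, B4=T, B4=F, B5=T, B5=F, B6=F, B7=T, B8=S
checked all size-1 subsets: none covers 11 outcomes (max 7/11)
the canonical winner is {2, 4}: size 2, full 11-outcome coverage, earliest index list among size-2 covers

Answer: 2, 4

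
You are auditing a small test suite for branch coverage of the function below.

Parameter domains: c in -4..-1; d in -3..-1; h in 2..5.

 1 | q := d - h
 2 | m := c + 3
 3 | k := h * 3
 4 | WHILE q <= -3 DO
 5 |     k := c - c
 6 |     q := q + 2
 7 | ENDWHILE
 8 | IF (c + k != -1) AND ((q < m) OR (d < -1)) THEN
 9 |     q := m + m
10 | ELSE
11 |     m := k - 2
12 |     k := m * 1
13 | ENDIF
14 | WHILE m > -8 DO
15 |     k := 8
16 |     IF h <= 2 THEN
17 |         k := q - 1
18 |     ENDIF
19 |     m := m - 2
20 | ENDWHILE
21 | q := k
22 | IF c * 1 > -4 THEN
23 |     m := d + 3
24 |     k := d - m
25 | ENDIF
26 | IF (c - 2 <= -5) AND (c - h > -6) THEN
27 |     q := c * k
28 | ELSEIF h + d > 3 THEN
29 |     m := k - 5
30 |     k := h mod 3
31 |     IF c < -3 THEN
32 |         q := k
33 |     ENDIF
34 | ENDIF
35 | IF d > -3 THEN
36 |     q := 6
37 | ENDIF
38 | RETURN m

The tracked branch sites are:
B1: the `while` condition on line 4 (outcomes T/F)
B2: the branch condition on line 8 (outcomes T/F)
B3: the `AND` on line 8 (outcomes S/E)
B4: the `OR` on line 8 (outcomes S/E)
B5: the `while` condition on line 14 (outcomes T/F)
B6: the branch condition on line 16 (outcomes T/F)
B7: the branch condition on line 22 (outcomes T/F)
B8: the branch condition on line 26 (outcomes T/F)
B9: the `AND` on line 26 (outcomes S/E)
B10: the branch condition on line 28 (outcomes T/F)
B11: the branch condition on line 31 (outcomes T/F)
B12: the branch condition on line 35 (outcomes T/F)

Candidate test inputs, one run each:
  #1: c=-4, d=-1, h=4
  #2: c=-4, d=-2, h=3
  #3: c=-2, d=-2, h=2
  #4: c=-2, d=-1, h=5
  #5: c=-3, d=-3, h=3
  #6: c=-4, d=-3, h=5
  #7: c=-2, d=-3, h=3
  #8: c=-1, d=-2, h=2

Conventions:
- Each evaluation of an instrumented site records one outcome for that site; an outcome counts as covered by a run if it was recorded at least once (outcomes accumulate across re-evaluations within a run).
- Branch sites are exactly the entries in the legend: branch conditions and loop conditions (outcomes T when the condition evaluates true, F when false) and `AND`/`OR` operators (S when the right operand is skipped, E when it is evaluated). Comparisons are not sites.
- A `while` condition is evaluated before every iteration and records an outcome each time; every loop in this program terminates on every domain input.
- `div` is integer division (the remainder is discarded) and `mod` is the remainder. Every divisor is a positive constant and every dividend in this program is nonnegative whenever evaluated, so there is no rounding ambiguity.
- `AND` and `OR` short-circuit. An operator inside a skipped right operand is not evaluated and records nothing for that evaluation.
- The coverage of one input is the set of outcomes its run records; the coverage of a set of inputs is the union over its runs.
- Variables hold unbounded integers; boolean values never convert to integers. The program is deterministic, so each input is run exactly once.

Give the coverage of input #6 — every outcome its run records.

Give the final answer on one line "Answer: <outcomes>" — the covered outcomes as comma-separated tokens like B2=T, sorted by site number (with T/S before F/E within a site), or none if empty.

Simulating input #6 (c=-4, d=-3, h=5) step by step:
  B1->T, B1->T, B1->T, B1->F, B3->E, B4->S, B2->T, B5->T, B6->F, B5->T
  B6->F, B5->T, B6->F, B5->T, B6->F, B5->F, B7->F, B9->E, B8->F, B10->F
  B12->F
deduplicating events, the covered set is: B1=T, B1=F, B2=T, B3=E, B4=S, B5=T, B5=F, B6=F, B7=F, B8=F, B9=E, B10=F, B12=F

Answer: B1=T, B1=F, B2=T, B3=E, B4=S, B5=T, B5=F, B6=F, B7=F, B8=F, B9=E, B10=F, B12=F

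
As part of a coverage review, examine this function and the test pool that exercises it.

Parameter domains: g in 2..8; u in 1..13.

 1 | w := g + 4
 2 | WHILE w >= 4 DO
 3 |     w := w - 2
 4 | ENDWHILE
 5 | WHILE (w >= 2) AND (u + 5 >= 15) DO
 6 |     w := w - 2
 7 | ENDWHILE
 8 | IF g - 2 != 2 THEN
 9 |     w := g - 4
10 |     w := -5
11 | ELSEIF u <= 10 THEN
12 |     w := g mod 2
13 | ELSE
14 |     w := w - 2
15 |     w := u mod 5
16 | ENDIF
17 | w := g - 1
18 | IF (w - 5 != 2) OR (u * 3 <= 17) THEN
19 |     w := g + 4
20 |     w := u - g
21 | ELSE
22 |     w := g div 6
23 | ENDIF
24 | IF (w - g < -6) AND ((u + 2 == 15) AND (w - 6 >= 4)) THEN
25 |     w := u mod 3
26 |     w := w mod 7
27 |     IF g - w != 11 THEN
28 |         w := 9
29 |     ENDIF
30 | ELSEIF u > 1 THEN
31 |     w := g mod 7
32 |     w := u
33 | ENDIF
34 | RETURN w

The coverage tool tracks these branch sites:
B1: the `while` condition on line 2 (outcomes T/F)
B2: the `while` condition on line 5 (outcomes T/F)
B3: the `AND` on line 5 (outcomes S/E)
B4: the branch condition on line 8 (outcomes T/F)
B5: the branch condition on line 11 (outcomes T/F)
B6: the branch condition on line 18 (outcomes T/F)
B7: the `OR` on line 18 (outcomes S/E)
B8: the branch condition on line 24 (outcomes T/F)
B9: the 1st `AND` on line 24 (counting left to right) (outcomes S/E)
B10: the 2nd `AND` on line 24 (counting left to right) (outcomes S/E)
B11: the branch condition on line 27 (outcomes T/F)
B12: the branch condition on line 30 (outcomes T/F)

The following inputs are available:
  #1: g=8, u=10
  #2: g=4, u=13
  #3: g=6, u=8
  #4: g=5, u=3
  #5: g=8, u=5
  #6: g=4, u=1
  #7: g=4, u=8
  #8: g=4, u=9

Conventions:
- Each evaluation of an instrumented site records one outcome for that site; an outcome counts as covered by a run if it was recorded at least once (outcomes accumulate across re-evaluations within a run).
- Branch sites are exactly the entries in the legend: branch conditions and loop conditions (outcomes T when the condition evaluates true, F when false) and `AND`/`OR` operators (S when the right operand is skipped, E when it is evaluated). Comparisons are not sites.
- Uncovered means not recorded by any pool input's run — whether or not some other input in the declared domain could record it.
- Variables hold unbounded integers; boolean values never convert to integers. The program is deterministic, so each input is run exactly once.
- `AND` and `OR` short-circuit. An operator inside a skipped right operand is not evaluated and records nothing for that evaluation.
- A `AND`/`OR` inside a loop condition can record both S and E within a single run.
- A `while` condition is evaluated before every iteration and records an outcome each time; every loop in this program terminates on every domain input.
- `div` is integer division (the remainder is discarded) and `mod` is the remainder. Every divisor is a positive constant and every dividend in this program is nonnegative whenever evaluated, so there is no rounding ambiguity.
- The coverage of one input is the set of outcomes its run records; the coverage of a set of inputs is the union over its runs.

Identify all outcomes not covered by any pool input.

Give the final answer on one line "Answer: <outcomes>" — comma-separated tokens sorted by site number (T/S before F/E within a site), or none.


run #1 (g=8, u=10) runs B1->T, B1->T, B1->T, B1->T, B1->T, B1->F, B3->E, B2->T, B3->S, B2->F, B4->T, B7->E, B6->F, B9->E, ...; records B1=T, B1=F, B2=T, B2=F, B3=S, B3=E, B4=T, B6=F, B7=E, B8=F, B9=E, B10=S, B12=T
run #2 (g=4, u=13) runs B1->T, B1->T, B1->T, B1->F, B3->E, B2->T, B3->S, B2->F, B4->F, B5->F, B7->S, B6->T, B9->S, B8->F, ...; records B1=T, B1=F, B2=T, B2=F, B3=S, B3=E, B4=F, B5=F, B6=T, B7=S, B8=F, B9=S, B12=T
run #3 (g=6, u=8) runs B1->T, B1->T, B1->T, B1->T, B1->F, B3->E, B2->F, B4->T, B7->S, B6->T, B9->S, B8->F, B12->T; records B1=T, B1=F, B2=F, B3=E, B4=T, B6=T, B7=S, B8=F, B9=S, B12=T
run #4 (g=5, u=3) runs B1->T, B1->T, B1->T, B1->F, B3->E, B2->F, B4->T, B7->S, B6->T, B9->E, B10->S, B8->F, B12->T; records B1=T, B1=F, B2=F, B3=E, B4=T, B6=T, B7=S, B8=F, B9=E, B10=S, B12=T
run #5 (g=8, u=5) runs B1->T, B1->T, B1->T, B1->T, B1->T, B1->F, B3->E, B2->F, B4->T, B7->E, B6->T, B9->E, B10->S, B8->F, ...; records B1=T, B1=F, B2=F, B3=E, B4=T, B6=T, B7=E, B8=F, B9=E, B10=S, B12=T
run #6 (g=4, u=1) runs B1->T, B1->T, B1->T, B1->F, B3->E, B2->F, B4->F, B5->T, B7->S, B6->T, B9->E, B10->S, B8->F, B12->F; records B1=T, B1=F, B2=F, B3=E, B4=F, B5=T, B6=T, B7=S, B8=F, B9=E, B10=S, B12=F
run #7 (g=4, u=8) runs B1->T, B1->T, B1->T, B1->F, B3->E, B2->F, B4->F, B5->T, B7->S, B6->T, B9->S, B8->F, B12->T; records B1=T, B1=F, B2=F, B3=E, B4=F, B5=T, B6=T, B7=S, B8=F, B9=S, B12=T
run #8 (g=4, u=9) runs B1->T, B1->T, B1->T, B1->F, B3->E, B2->F, B4->F, B5->T, B7->S, B6->T, B9->S, B8->F, B12->T; records B1=T, B1=F, B2=F, B3=E, B4=F, B5=T, B6=T, B7=S, B8=F, B9=S, B12=T
union over the pool: B1=T, B1=F, B2=T, B2=F, B3=S, B3=E, B4=T, B4=F, B5=T, B5=F, B6=T, B6=F, B7=S, B7=E, B8=F, B9=S, B9=E, B10=S, B12=T, B12=F
uncovered (4 of 24): B8=T, B10=E, B11=T, B11=F
Answer: B8=T, B10=E, B11=T, B11=F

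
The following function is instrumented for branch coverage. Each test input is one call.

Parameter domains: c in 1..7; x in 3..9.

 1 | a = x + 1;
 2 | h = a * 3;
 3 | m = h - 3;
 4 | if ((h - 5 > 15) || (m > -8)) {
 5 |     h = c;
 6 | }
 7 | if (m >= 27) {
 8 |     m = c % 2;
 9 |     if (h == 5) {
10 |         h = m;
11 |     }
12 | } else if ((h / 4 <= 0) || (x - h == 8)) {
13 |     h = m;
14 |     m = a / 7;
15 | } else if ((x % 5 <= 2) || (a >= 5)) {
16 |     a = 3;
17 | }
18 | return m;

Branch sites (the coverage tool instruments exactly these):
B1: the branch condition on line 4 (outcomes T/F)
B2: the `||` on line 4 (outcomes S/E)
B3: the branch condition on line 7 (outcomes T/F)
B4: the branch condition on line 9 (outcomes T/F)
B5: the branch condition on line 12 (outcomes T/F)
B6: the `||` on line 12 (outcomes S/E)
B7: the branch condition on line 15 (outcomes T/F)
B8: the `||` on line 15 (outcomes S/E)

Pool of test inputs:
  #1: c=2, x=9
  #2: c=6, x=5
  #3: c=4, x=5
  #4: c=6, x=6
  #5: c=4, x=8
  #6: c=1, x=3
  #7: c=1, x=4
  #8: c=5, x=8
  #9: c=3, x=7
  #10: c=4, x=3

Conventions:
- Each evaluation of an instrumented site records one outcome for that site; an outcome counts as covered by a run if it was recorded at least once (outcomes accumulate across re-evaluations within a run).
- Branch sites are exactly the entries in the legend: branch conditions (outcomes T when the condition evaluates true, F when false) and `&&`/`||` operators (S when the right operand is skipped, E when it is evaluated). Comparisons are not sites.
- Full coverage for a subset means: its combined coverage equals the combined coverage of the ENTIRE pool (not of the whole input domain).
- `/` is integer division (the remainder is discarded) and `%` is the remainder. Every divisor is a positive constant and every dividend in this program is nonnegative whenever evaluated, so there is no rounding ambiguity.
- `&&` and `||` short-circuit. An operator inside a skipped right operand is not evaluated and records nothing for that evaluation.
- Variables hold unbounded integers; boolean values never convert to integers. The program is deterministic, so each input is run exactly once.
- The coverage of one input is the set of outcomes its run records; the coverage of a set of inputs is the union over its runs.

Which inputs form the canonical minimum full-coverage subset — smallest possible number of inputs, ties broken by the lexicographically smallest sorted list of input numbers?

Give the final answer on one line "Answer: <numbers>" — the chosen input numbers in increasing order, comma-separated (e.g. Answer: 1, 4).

#1 (c=2, x=9) -> covered: B1=T, B2=S, B3=T, B4=F
#2 (c=6, x=5) -> covered: B1=T, B2=E, B3=F, B5=F, B6=E, B7=T, B8=S
#3 (c=4, x=5) -> covered: B1=T, B2=E, B3=F, B5=F, B6=E, B7=T, B8=S
#4 (c=6, x=6) -> covered: B1=T, B2=S, B3=F, B5=F, B6=E, B7=T, B8=S
#5 (c=4, x=8) -> covered: B1=T, B2=S, B3=F, B5=F, B6=E, B7=T, B8=E
#6 (c=1, x=3) -> covered: B1=T, B2=E, B3=F, B5=T, B6=S
#7 (c=1, x=4) -> covered: B1=T, B2=E, B3=F, B5=T, B6=S
#8 (c=5, x=8) -> covered: B1=T, B2=S, B3=F, B5=F, B6=E, B7=T, B8=E
#9 (c=3, x=7) -> covered: B1=T, B2=S, B3=F, B5=T, B6=S
#10 (c=4, x=3) -> covered: B1=T, B2=E, B3=F, B5=F, B6=E, B7=F, B8=E
together the pool reaches 14 outcomes: B1=T, B2=S, B2=E, B3=T, B3=F, B4=F, B5=T, B5=F, B6=S, B6=E, B7=T, B7=F, B8=S, B8=E
every size-1 subset falls short of the 14 outcomes (best: 7/14)
every size-2 subset falls short of the 14 outcomes (best: 10/14)
every size-3 subset falls short of the 14 outcomes (best: 12/14)
at size 4, {1, 2, 6, 10} reaches all 14 outcomes; every lexicographically earlier size-4 subset fails

Answer: 1, 2, 6, 10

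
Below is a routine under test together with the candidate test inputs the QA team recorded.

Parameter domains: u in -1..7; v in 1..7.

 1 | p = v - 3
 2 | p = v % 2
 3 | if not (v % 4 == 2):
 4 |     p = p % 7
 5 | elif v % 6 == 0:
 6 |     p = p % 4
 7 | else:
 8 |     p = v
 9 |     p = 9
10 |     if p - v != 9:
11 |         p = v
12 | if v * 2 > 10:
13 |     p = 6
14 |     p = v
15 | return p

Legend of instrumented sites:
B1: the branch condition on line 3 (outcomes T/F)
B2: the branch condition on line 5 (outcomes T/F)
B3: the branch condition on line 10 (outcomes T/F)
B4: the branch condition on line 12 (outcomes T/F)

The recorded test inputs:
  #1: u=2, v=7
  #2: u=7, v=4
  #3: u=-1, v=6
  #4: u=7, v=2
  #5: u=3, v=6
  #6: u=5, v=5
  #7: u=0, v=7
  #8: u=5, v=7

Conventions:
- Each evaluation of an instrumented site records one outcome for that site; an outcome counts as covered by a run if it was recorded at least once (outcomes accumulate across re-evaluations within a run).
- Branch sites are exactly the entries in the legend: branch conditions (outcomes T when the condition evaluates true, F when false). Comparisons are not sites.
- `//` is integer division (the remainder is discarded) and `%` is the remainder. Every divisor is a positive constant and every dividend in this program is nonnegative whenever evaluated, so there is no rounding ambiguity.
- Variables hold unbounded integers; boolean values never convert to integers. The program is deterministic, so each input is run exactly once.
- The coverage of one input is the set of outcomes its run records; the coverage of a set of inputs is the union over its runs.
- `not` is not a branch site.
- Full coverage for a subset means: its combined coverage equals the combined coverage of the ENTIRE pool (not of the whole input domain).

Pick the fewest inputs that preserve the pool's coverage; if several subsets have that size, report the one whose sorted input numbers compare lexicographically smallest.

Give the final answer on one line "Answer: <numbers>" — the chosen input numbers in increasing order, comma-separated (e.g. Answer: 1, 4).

input #1, u=2, v=7: outcomes B1=T, B4=T
input #2, u=7, v=4: outcomes B1=T, B4=F
input #3, u=-1, v=6: outcomes B1=F, B2=T, B4=T
input #4, u=7, v=2: outcomes B1=F, B2=F, B3=T, B4=F
input #5, u=3, v=6: outcomes B1=F, B2=T, B4=T
input #6, u=5, v=5: outcomes B1=T, B4=F
input #7, u=0, v=7: outcomes B1=T, B4=T
input #8, u=5, v=7: outcomes B1=T, B4=T
together the pool reaches 7 outcomes: B1=T, B1=F, B2=T, B2=F, B3=T, B4=T, B4=F
checked all size-1 subsets: none covers 7 outcomes (max 4/7)
checked all size-2 subsets: none covers 7 outcomes (max 6/7)
inputs {1, 3, 4} (size 3) cover everything; no size-3 subset with a lexicographically smaller index list covers all 7

Answer: 1, 3, 4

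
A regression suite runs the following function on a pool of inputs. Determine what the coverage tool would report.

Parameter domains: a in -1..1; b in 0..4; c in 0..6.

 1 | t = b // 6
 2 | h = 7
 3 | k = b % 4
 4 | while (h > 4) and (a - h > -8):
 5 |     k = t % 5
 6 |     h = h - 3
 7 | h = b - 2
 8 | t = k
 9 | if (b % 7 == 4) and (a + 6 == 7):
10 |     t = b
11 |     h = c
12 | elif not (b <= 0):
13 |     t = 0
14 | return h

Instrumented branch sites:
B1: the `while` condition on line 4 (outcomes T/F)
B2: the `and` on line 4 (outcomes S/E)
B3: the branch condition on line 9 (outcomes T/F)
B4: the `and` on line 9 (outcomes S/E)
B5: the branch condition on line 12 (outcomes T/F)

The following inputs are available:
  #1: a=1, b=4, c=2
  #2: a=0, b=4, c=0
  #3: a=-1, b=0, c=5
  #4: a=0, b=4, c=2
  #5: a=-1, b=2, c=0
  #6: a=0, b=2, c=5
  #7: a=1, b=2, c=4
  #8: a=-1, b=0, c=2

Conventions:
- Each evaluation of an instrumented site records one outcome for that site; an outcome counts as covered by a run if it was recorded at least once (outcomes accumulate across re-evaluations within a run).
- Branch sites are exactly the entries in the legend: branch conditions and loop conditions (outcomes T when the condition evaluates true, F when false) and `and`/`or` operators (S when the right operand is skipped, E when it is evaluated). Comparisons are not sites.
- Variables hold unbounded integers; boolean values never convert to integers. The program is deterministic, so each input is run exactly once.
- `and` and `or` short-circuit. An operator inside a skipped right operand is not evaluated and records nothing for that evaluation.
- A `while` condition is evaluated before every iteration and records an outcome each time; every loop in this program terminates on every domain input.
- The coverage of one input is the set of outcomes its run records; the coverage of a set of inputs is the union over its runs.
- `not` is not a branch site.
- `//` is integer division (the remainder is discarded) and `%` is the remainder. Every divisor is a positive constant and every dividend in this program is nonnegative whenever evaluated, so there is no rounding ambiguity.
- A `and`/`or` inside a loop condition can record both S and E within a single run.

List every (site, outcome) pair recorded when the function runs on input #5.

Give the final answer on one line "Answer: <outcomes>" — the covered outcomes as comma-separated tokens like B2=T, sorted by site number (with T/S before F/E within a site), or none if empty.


Running input #5 (a=-1, b=2, c=0), event by event:
  B2->E, B1->F, B4->S, B3->F, B5->T
deduplicating events, the covered set is: B1=F, B2=E, B3=F, B4=S, B5=T
Answer: B1=F, B2=E, B3=F, B4=S, B5=T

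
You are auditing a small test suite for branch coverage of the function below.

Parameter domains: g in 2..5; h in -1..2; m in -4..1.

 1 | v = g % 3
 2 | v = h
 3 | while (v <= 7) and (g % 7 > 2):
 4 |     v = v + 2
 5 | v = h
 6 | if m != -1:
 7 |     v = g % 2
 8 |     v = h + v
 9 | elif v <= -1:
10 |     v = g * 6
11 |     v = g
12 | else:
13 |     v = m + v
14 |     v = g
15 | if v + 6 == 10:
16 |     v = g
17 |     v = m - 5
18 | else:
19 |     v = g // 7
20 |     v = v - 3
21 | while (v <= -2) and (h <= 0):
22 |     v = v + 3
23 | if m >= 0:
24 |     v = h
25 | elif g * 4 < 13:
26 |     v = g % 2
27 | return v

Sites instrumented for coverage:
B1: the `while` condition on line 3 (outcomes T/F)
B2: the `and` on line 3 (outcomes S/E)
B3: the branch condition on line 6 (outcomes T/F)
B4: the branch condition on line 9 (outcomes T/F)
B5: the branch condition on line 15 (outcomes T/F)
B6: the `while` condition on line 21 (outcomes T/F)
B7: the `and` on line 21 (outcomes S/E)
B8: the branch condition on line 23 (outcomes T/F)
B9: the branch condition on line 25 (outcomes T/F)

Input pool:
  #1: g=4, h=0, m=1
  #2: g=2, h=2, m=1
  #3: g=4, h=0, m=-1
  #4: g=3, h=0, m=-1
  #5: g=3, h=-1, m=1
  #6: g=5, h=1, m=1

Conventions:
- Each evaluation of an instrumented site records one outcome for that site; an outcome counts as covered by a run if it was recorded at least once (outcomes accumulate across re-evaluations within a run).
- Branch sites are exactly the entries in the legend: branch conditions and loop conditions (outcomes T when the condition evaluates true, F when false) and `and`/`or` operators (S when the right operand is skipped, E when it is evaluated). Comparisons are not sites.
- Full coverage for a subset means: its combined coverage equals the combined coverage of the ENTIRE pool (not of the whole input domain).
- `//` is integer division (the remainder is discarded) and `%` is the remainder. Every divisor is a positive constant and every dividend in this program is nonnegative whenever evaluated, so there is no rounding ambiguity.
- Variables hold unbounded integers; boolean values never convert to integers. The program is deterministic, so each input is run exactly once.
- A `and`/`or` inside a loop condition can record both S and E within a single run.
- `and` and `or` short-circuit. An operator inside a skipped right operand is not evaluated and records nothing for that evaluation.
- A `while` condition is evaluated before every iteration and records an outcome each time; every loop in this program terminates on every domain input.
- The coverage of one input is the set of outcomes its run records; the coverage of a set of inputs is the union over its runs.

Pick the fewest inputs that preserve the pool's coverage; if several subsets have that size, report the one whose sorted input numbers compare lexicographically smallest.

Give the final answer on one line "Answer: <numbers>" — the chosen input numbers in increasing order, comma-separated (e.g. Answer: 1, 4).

input #1, g=4, h=0, m=1: outcomes B1=T, B1=F, B2=S, B2=E, B3=T, B5=F, B6=T, B6=F, B7=S, B7=E, B8=T
input #2, g=2, h=2, m=1: outcomes B1=F, B2=E, B3=T, B5=F, B6=F, B7=E, B8=T
input #3, g=4, h=0, m=-1: outcomes B1=T, B1=F, B2=S, B2=E, B3=F, B4=F, B5=T, B6=T, B6=F, B7=S, B7=E, B8=F, B9=F
input #4, g=3, h=0, m=-1: outcomes B1=T, B1=F, B2=S, B2=E, B3=F, B4=F, B5=F, B6=T, B6=F, B7=S, B7=E, B8=F, B9=T
input #5, g=3, h=-1, m=1: outcomes B1=T, B1=F, B2=S, B2=E, B3=T, B5=F, B6=T, B6=F, B7=S, B7=E, B8=T
input #6, g=5, h=1, m=1: outcomes B1=T, B1=F, B2=S, B2=E, B3=T, B5=F, B6=F, B7=E, B8=T
pool-wide coverage (17 outcomes): B1=T, B1=F, B2=S, B2=E, B3=T, B3=F, B4=F, B5=T, B5=F, B6=T, B6=F, B7=S, B7=E, B8=T, B8=F, B9=T, B9=F
no size-1 subset reaches all 17 outcomes (best union: 13/17)
no size-2 subset reaches all 17 outcomes (best union: 16/17)
the canonical winner is {1, 3, 4}: size 3, full 17-outcome coverage, earliest index list among size-3 covers

Answer: 1, 3, 4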